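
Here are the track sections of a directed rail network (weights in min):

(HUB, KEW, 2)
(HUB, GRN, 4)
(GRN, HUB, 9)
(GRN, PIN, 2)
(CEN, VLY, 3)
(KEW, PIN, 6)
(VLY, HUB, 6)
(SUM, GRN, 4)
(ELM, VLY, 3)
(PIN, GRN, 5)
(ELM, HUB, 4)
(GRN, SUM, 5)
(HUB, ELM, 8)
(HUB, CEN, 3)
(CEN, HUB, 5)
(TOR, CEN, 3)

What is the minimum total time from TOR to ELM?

16 min

Running Dijkstra from TOR:
TOR: 0
CEN: 3  (via TOR)
VLY: 6  (via CEN)
HUB: 8  (via CEN)
KEW: 10  (via HUB)
GRN: 12  (via HUB)
PIN: 14  (via GRN)
ELM: 16  (via HUB)
Shortest route: TOR → CEN → HUB → ELM = 16 min.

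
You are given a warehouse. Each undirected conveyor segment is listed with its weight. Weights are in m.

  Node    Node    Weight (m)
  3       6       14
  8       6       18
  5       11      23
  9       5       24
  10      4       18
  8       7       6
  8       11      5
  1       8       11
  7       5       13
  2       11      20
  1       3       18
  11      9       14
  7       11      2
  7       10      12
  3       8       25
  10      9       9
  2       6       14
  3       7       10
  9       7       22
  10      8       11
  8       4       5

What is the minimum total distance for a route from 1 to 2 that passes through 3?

46 m

Best 1 to 3: 1 → 3 costing 18
Shortest 3→2: 3 → 6 → 2 = 28
Total via 3: 18 + 28 = 46 m.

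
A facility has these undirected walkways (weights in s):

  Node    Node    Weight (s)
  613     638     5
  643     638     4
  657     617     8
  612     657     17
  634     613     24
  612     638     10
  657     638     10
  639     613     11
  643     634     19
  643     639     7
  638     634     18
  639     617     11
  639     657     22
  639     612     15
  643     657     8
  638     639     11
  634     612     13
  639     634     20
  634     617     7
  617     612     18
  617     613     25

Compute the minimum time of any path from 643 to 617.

Shortest distances from 643:
643: 0
638: 4  (via 643)
639: 7  (via 643)
657: 8  (via 643)
613: 9  (via 638)
612: 14  (via 638)
617: 16  (via 657)
Shortest route: 643 → 657 → 617 = 16 s.

16 s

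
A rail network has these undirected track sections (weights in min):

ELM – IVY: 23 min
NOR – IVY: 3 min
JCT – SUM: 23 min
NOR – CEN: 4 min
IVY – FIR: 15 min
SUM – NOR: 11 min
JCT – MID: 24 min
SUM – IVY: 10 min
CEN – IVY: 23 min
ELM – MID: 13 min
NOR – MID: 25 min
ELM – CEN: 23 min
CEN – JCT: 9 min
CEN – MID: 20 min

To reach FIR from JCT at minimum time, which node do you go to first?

Candidate routes:
JCT - CEN - IVY - FIR: 9+23+15 = 47
JCT - SUM - IVY - FIR: 23+10+15 = 48
JCT - CEN - NOR - IVY - FIR: 9+4+3+15 = 31
The minimum is 31 min via JCT - CEN - NOR - IVY - FIR.
So from JCT the first move is to CEN.

CEN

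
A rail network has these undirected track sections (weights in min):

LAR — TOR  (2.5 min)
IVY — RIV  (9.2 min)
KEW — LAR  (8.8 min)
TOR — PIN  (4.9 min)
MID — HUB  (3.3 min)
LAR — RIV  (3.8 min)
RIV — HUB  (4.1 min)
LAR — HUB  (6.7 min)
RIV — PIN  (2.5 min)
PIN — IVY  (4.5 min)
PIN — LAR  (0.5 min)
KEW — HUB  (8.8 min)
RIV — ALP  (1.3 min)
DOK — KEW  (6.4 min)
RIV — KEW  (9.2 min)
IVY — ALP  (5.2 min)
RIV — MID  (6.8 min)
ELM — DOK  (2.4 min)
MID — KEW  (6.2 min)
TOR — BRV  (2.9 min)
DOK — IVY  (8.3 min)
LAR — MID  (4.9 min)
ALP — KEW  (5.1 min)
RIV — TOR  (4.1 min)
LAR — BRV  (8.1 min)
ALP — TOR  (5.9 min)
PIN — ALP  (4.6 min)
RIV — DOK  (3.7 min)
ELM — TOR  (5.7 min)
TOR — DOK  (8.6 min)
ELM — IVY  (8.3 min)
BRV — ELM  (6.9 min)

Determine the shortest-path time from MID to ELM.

Settle nodes by increasing distance from MID:
MID: 0
HUB: 3.3  (via MID)
LAR: 4.9  (via MID)
PIN: 5.4  (via LAR)
KEW: 6.2  (via MID)
RIV: 6.8  (via MID)
TOR: 7.4  (via LAR)
ALP: 8.1  (via RIV)
IVY: 9.9  (via PIN)
BRV: 10.3  (via TOR)
DOK: 10.5  (via RIV)
ELM: 12.9  (via DOK)
Shortest route: MID–RIV–DOK–ELM = 12.9 min.

12.9 min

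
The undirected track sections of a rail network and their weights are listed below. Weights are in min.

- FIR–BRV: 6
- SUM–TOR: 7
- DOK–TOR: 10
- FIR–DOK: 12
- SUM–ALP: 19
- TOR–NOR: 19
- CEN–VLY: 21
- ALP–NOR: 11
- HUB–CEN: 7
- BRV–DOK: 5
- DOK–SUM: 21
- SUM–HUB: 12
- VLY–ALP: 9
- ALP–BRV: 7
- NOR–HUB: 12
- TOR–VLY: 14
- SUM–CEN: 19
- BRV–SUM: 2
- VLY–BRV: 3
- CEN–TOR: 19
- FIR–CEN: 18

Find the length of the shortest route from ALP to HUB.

21 min

Candidate routes:
ALP–BRV–SUM–HUB: 7+2+12 = 21
ALP–NOR–HUB: 11+12 = 23
ALP–VLY–BRV–SUM–HUB: 9+3+2+12 = 26
Cheapest is ALP–BRV–SUM–HUB at 21 min.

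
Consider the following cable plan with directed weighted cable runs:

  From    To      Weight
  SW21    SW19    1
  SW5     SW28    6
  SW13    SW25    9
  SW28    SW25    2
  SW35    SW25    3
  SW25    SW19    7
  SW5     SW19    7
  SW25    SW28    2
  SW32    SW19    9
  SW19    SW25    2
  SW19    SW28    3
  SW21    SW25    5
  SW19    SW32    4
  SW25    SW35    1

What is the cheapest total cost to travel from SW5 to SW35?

Running Dijkstra from SW5:
SW5: 0
SW28: 6  (via SW5)
SW19: 7  (via SW5)
SW25: 8  (via SW28)
SW35: 9  (via SW25)
Shortest route: SW5 → SW28 → SW25 → SW35 = 9.

9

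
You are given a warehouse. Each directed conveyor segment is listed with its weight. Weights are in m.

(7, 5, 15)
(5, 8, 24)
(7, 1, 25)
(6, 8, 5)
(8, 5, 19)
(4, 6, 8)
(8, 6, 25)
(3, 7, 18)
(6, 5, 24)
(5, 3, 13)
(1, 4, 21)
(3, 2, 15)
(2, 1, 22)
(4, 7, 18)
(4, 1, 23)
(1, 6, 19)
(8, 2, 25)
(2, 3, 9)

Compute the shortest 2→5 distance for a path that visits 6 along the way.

Best 2 to 6: 2–1–6 costing 41
Shortest 6→5: 6–5 = 24
Total via 6: 41 + 24 = 65 m.

65 m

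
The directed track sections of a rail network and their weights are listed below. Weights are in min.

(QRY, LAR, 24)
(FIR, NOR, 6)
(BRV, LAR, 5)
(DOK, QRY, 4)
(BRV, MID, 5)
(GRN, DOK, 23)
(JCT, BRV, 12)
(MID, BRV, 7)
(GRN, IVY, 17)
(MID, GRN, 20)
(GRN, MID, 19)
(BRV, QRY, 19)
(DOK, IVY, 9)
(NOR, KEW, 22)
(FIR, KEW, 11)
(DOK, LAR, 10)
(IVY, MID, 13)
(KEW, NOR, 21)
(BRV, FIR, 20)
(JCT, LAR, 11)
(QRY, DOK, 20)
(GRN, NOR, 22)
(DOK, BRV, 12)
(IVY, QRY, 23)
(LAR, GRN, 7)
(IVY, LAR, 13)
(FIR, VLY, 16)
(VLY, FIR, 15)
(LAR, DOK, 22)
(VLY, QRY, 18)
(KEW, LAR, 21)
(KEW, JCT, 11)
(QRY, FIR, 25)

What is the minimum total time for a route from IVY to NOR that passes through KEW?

72 min

Shortest IVY→KEW: IVY–MID–BRV–FIR–KEW = 51
Shortest KEW→NOR: KEW–NOR = 21
Total via KEW: 51 + 21 = 72 min.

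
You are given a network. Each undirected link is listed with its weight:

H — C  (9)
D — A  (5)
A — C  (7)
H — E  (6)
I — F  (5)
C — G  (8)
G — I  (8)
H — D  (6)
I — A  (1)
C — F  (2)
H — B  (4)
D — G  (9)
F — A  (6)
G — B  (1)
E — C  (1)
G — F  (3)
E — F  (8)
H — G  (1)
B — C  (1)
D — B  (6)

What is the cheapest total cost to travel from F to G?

Compare a few routes:
F - C - B - G: 2+1+1 = 4
F - G: 3 = 3
Cheapest is F - G at 3.

3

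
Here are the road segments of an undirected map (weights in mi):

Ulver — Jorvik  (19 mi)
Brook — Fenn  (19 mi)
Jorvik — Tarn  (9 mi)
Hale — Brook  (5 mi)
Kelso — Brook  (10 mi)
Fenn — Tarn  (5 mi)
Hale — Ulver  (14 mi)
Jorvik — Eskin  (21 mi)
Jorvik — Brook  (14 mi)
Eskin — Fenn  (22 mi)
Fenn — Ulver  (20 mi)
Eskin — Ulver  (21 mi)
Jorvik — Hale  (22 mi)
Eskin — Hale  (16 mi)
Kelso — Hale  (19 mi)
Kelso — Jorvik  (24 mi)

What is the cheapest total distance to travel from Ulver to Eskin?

Compare a few routes:
Ulver–Eskin: 21 = 21
Ulver–Jorvik–Eskin: 19+21 = 40
Ulver–Hale–Eskin: 14+16 = 30
The minimum is 21 mi via Ulver–Eskin.

21 mi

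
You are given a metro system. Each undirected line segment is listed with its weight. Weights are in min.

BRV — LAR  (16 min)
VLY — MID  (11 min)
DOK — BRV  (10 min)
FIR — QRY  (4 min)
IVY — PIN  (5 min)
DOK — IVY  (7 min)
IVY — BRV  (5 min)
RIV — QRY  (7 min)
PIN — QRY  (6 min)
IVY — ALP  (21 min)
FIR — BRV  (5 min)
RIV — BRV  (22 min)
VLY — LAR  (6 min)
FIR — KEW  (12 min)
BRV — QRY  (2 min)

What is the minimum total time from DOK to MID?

43 min

Enumerating some paths:
DOK–BRV–LAR–VLY–MID: 10+16+6+11 = 43
DOK–IVY–PIN–QRY–BRV–LAR–VLY–MID: 7+5+6+2+16+6+11 = 53
DOK–IVY–BRV–LAR–VLY–MID: 7+5+16+6+11 = 45
DOK–IVY–PIN–QRY–FIR–BRV–LAR–VLY–MID: 7+5+6+4+5+16+6+11 = 60
Cheapest is DOK–BRV–LAR–VLY–MID at 43 min.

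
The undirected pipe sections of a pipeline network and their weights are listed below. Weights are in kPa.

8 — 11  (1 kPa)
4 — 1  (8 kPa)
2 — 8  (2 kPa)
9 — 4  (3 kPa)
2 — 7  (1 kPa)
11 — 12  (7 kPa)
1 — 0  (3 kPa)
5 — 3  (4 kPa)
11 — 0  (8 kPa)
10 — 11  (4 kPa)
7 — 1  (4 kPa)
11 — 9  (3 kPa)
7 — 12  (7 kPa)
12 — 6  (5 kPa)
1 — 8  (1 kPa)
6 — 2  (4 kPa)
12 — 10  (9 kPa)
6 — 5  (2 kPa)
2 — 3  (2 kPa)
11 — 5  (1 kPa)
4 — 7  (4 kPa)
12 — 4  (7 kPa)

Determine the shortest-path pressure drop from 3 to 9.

8 kPa

Enumerating some paths:
3–2–7–4–9: 2+1+4+3 = 10
3–2–6–5–11–9: 2+4+2+1+3 = 12
3–5–11–9: 4+1+3 = 8
The minimum is 8 kPa via 3–5–11–9.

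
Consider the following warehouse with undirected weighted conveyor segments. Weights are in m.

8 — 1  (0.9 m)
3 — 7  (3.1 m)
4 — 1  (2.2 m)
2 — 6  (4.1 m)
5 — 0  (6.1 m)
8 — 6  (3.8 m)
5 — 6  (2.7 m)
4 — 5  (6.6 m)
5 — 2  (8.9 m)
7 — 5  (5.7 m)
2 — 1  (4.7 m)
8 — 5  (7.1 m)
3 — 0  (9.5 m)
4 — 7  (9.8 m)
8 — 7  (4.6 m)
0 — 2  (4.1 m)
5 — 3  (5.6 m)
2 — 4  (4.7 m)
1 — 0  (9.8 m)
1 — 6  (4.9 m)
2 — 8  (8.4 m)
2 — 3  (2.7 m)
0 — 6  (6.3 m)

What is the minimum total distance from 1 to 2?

Shortest distances from 1:
1: 0
8: 0.9  (via 1)
4: 2.2  (via 1)
2: 4.7  (via 1)
Shortest route: 1–2 = 4.7 m.

4.7 m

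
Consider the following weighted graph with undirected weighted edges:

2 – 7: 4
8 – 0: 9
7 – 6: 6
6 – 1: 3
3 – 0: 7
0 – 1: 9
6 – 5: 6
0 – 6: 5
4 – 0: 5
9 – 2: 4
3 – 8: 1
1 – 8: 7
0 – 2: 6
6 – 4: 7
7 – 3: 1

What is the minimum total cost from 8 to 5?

Compare a few routes:
8–1–6–5: 7+3+6 = 16
8–3–7–6–5: 1+1+6+6 = 14
8–3–0–6–5: 1+7+5+6 = 19
Cheapest is 8–3–7–6–5 at 14.

14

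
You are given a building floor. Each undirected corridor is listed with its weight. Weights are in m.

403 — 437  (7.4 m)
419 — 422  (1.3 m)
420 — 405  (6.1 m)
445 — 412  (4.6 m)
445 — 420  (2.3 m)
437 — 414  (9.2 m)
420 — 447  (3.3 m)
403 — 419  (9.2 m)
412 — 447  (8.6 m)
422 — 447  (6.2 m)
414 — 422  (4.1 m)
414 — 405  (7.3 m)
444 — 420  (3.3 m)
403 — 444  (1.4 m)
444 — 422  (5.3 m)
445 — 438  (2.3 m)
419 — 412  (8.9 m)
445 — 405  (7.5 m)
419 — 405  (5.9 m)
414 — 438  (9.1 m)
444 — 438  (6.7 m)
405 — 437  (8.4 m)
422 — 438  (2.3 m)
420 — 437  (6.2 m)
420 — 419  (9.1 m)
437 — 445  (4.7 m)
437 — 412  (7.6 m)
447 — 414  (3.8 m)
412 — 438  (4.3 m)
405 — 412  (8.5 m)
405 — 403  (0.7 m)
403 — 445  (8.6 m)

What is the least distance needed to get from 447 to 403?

Settle nodes by increasing distance from 447:
447: 0
420: 3.3  (via 447)
414: 3.8  (via 447)
445: 5.6  (via 420)
422: 6.2  (via 447)
444: 6.6  (via 420)
419: 7.5  (via 422)
438: 7.9  (via 445)
403: 8  (via 444)
Shortest route: 447–420–444–403 = 8 m.

8 m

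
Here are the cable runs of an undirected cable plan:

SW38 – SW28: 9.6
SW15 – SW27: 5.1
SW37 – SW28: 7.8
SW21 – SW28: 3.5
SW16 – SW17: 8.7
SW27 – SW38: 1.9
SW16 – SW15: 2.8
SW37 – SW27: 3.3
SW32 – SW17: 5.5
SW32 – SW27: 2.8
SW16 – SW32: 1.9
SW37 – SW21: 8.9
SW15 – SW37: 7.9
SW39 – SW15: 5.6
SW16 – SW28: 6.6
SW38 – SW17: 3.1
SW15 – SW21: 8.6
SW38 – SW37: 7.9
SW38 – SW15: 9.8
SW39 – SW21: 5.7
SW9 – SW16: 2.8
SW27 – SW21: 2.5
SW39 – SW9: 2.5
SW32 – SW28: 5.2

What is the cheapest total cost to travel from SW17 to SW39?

Compare a few routes:
SW17 → SW38 → SW27 → SW32 → SW16 → SW9 → SW39: 3.1+1.9+2.8+1.9+2.8+2.5 = 15
SW17 → SW32 → SW16 → SW9 → SW39: 5.5+1.9+2.8+2.5 = 12.7
SW17 → SW38 → SW27 → SW21 → SW39: 3.1+1.9+2.5+5.7 = 13.2
SW17 → SW16 → SW9 → SW39: 8.7+2.8+2.5 = 14
The minimum is 12.7 via SW17 → SW32 → SW16 → SW9 → SW39.

12.7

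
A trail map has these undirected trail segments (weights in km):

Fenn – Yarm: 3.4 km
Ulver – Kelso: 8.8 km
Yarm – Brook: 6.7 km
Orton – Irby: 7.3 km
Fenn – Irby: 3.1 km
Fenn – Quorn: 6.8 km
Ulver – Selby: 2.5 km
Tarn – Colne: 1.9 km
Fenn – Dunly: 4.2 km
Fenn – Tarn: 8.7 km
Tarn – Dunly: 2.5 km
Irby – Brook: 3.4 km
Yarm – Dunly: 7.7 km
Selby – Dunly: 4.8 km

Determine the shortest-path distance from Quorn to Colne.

15.4 km

Running Dijkstra from Quorn:
Quorn: 0
Fenn: 6.8  (via Quorn)
Irby: 9.9  (via Fenn)
Yarm: 10.2  (via Fenn)
Dunly: 11  (via Fenn)
Brook: 13.3  (via Irby)
Tarn: 13.5  (via Dunly)
Colne: 15.4  (via Tarn)
Shortest route: Quorn–Fenn–Dunly–Tarn–Colne = 15.4 km.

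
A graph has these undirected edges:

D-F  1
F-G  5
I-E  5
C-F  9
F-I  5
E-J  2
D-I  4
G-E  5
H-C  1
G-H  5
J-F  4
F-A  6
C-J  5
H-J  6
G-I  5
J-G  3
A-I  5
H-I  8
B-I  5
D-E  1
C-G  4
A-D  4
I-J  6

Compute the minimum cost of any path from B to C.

Running Dijkstra from B:
B: 0
I: 5  (via B)
D: 9  (via I)
A: 10  (via I)
E: 10  (via I)
F: 10  (via I)
G: 10  (via I)
J: 11  (via I)
H: 13  (via I)
C: 14  (via G)
Shortest route: B → I → G → C = 14.

14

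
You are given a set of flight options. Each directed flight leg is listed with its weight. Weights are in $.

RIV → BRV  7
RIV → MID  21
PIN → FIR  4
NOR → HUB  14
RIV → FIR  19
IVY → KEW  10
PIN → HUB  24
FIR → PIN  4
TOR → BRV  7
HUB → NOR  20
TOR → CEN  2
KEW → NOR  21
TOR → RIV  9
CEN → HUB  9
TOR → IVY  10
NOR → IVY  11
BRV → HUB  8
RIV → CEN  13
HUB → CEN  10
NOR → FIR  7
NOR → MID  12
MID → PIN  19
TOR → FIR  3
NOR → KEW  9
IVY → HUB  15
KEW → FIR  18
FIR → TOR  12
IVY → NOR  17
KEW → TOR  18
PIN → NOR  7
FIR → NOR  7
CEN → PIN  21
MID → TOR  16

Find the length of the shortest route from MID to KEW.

$35

Running Dijkstra from MID:
MID: 0
TOR: 16  (via MID)
CEN: 18  (via TOR)
PIN: 19  (via MID)
FIR: 19  (via TOR)
BRV: 23  (via TOR)
RIV: 25  (via TOR)
NOR: 26  (via PIN)
IVY: 26  (via TOR)
HUB: 27  (via CEN)
KEW: 35  (via NOR)
Shortest route: MID → PIN → NOR → KEW = $35.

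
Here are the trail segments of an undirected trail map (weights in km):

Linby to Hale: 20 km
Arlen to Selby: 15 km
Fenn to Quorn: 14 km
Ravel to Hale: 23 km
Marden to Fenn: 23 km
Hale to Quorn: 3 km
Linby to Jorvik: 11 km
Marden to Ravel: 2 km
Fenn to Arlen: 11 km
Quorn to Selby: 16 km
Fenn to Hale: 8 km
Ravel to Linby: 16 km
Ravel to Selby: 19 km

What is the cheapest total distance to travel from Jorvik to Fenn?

Enumerating some paths:
Jorvik → Linby → Hale → Fenn: 11+20+8 = 39
Jorvik → Linby → Ravel → Hale → Fenn: 11+16+23+8 = 58
Jorvik → Linby → Hale → Quorn → Fenn: 11+20+3+14 = 48
Jorvik → Linby → Ravel → Marden → Fenn: 11+16+2+23 = 52
Cheapest is Jorvik → Linby → Hale → Fenn at 39 km.

39 km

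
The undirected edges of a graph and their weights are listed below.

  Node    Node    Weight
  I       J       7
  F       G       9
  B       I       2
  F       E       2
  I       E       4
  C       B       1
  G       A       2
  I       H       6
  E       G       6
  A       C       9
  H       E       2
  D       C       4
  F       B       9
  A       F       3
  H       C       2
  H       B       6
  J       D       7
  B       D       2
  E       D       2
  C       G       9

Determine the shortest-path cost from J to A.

Settle nodes by increasing distance from J:
J: 0
D: 7  (via J)
I: 7  (via J)
B: 9  (via D)
E: 9  (via D)
C: 10  (via B)
F: 11  (via E)
H: 11  (via E)
A: 14  (via F)
Shortest route: J → D → E → F → A = 14.

14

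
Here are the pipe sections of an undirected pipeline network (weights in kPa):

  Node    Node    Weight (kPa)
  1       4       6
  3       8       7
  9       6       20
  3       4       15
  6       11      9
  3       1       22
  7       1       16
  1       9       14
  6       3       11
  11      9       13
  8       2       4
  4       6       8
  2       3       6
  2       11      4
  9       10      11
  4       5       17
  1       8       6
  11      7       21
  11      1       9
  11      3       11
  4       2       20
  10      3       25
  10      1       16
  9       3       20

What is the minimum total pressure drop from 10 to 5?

Candidate routes:
10 → 9 → 1 → 4 → 5: 11+14+6+17 = 48
10 → 1 → 4 → 5: 16+6+17 = 39
Cheapest is 10 → 1 → 4 → 5 at 39 kPa.

39 kPa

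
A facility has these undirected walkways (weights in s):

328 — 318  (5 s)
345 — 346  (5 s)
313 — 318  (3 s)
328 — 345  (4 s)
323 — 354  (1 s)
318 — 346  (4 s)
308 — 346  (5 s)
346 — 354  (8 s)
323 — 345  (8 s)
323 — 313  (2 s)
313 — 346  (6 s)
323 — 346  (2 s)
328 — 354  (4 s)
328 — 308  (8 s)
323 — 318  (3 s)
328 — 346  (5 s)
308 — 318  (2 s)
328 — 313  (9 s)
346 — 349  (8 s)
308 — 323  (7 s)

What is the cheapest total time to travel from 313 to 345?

9 s

Enumerating some paths:
313 → 323 → 346 → 345: 2+2+5 = 9
313 → 323 → 345: 2+8 = 10
313 → 346 → 345: 6+5 = 11
Cheapest is 313 → 323 → 346 → 345 at 9 s.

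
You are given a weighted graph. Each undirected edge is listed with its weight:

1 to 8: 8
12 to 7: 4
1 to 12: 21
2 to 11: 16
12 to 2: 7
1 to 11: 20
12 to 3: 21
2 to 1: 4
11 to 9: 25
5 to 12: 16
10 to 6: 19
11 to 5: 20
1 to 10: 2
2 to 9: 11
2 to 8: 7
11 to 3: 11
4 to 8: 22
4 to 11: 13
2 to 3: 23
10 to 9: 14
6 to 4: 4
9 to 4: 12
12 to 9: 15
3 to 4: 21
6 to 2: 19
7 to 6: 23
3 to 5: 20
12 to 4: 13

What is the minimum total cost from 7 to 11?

Candidate routes:
7 → 12 → 4 → 11: 4+13+13 = 30
7 → 12 → 2 → 11: 4+7+16 = 27
Cheapest is 7 → 12 → 2 → 11 at 27.

27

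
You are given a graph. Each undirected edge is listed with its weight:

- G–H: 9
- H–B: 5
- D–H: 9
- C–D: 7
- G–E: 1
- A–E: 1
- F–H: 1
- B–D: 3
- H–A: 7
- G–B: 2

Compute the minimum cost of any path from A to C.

Candidate routes:
A → H → D → C: 7+9+7 = 23
A → E → G → B → D → C: 1+1+2+3+7 = 14
A → H → B → D → C: 7+5+3+7 = 22
The minimum is 14 via A → E → G → B → D → C.

14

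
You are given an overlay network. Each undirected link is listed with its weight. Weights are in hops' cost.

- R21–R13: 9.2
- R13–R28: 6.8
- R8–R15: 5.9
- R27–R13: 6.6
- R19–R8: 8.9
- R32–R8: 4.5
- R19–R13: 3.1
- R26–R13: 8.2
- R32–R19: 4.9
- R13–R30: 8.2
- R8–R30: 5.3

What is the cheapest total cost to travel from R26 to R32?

Candidate routes:
R26 - R13 - R19 - R32: 8.2+3.1+4.9 = 16.2
R26 - R13 - R19 - R8 - R32: 8.2+3.1+8.9+4.5 = 24.7
Cheapest is R26 - R13 - R19 - R32 at 16.2 hops' cost.

16.2 hops' cost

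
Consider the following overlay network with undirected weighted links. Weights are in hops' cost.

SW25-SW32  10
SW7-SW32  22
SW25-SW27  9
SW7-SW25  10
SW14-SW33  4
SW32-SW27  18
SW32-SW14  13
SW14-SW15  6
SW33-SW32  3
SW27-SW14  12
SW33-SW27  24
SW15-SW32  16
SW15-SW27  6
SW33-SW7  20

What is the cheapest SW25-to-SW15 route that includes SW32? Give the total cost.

Best SW25 to SW32: SW25–SW32 costing 10
Shortest SW32→SW15: SW32–SW33–SW14–SW15 = 13
Total via SW32: 10 + 13 = 23 hops' cost.

23 hops' cost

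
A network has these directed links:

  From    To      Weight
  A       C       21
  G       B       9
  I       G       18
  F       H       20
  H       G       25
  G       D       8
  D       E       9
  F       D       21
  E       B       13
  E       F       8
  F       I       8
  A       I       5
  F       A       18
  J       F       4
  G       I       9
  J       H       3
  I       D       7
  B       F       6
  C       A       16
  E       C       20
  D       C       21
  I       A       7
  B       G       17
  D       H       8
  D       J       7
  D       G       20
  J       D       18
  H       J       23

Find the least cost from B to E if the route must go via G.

Shortest B→G: B–G = 17
Shortest G→E: G–D–E = 17
Total via G: 17 + 17 = 34.

34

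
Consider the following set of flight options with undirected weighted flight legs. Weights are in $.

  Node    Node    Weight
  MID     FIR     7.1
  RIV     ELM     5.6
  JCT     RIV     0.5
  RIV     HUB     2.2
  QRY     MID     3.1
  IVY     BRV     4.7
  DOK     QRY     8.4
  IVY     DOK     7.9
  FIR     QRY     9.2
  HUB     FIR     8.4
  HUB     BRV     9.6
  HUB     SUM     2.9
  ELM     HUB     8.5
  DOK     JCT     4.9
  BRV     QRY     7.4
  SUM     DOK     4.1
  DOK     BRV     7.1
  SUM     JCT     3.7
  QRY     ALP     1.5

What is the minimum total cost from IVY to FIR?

Compare a few routes:
IVY–BRV–HUB–FIR: 4.7+9.6+8.4 = 22.7
IVY–BRV–QRY–MID–FIR: 4.7+7.4+3.1+7.1 = 22.3
IVY–BRV–QRY–FIR: 4.7+7.4+9.2 = 21.3
The minimum is $21.3 via IVY–BRV–QRY–FIR.

$21.3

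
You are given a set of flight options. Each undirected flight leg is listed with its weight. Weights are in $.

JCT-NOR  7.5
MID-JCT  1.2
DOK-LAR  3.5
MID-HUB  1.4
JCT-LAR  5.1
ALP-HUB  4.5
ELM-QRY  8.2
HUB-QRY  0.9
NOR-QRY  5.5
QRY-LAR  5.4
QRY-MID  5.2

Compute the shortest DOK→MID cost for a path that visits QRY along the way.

Best DOK to QRY: DOK–LAR–QRY costing 8.9
Best QRY to MID: QRY–HUB–MID costing 2.3
Total via QRY: 8.9 + 2.3 = $11.2.

$11.2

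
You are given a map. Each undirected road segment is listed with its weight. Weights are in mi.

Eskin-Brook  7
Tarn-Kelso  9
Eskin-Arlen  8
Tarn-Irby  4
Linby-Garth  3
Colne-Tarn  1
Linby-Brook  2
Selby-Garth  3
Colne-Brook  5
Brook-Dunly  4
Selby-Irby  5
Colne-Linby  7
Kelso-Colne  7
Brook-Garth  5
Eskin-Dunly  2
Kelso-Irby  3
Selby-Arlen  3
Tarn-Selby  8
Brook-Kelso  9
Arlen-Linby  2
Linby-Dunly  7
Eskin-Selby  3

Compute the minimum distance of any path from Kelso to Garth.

11 mi

Enumerating some paths:
Kelso–Brook–Linby–Garth: 9+2+3 = 14
Kelso–Irby–Selby–Garth: 3+5+3 = 11
The minimum is 11 mi via Kelso–Irby–Selby–Garth.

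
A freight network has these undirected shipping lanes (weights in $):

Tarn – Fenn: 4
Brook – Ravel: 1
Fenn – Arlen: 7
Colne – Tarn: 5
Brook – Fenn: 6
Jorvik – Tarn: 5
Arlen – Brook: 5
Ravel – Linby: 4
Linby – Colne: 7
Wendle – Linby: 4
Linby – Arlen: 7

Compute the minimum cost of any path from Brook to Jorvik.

$15

Enumerating some paths:
Brook → Fenn → Tarn → Jorvik: 6+4+5 = 15
Brook → Arlen → Fenn → Tarn → Jorvik: 5+7+4+5 = 21
Cheapest is Brook → Fenn → Tarn → Jorvik at $15.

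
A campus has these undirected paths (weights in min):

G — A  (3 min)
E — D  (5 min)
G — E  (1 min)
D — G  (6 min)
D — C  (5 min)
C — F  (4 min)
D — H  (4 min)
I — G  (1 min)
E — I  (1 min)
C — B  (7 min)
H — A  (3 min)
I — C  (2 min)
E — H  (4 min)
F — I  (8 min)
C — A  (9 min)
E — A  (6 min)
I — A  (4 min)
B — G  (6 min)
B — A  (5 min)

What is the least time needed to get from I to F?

6 min

Settle nodes by increasing distance from I:
I: 0
E: 1  (via I)
G: 1  (via I)
C: 2  (via I)
A: 4  (via I)
H: 5  (via E)
D: 6  (via E)
F: 6  (via C)
Shortest route: I–C–F = 6 min.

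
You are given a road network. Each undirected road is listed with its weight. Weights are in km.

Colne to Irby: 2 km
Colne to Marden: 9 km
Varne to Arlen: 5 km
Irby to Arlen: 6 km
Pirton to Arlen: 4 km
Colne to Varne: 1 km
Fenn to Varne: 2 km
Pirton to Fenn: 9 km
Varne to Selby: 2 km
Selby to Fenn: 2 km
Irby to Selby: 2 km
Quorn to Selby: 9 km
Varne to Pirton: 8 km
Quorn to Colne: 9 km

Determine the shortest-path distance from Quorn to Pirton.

18 km

Shortest distances from Quorn:
Quorn: 0
Selby: 9  (via Quorn)
Colne: 9  (via Quorn)
Varne: 10  (via Colne)
Irby: 11  (via Selby)
Fenn: 11  (via Selby)
Arlen: 15  (via Varne)
Pirton: 18  (via Varne)
Shortest route: Quorn–Colne–Varne–Pirton = 18 km.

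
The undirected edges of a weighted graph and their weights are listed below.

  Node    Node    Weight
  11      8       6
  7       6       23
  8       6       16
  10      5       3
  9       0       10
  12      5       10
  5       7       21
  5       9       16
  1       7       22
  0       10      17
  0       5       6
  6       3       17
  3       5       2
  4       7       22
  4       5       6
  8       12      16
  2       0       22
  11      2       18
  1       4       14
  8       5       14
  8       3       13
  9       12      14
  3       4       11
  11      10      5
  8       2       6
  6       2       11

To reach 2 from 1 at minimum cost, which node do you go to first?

4

Candidate routes:
1 - 4 - 5 - 10 - 11 - 2: 14+6+3+5+18 = 46
1 - 4 - 5 - 8 - 2: 14+6+14+6 = 40
1 - 4 - 5 - 3 - 8 - 2: 14+6+2+13+6 = 41
1 - 4 - 3 - 8 - 2: 14+11+13+6 = 44
Cheapest is 1 - 4 - 5 - 8 - 2 at 40.
So from 1 the first move is to 4.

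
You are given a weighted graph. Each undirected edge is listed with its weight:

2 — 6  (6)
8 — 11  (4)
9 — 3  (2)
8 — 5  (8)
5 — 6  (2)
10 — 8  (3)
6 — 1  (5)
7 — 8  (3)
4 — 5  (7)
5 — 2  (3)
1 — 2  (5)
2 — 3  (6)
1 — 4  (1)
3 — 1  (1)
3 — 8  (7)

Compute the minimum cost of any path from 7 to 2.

Settle nodes by increasing distance from 7:
7: 0
8: 3  (via 7)
10: 6  (via 8)
11: 7  (via 8)
3: 10  (via 8)
1: 11  (via 3)
5: 11  (via 8)
4: 12  (via 1)
9: 12  (via 3)
6: 13  (via 5)
2: 14  (via 5)
Shortest route: 7 → 8 → 5 → 2 = 14.

14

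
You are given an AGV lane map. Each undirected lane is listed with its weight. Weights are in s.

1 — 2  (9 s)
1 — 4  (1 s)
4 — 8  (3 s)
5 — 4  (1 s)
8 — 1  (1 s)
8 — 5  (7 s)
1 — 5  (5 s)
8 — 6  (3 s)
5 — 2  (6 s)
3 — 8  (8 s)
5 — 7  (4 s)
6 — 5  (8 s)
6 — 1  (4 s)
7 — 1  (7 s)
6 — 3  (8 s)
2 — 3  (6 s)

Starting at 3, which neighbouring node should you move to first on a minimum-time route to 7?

Enumerating some paths:
3 → 8 → 4 → 5 → 7: 8+3+1+4 = 16
3 → 8 → 1 → 4 → 5 → 7: 8+1+1+1+4 = 15
3 → 2 → 5 → 7: 6+6+4 = 16
The minimum is 15 s via 3 → 8 → 1 → 4 → 5 → 7.
So from 3 the first move is to 8.

8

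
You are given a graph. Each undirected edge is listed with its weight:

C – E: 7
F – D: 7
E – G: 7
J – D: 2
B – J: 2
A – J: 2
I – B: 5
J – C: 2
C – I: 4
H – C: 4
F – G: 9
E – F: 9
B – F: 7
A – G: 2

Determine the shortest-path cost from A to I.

8

Enumerating some paths:
A - J - B - I: 2+2+5 = 9
A - G - E - C - I: 2+7+7+4 = 20
A - J - C - I: 2+2+4 = 8
The minimum is 8 via A - J - C - I.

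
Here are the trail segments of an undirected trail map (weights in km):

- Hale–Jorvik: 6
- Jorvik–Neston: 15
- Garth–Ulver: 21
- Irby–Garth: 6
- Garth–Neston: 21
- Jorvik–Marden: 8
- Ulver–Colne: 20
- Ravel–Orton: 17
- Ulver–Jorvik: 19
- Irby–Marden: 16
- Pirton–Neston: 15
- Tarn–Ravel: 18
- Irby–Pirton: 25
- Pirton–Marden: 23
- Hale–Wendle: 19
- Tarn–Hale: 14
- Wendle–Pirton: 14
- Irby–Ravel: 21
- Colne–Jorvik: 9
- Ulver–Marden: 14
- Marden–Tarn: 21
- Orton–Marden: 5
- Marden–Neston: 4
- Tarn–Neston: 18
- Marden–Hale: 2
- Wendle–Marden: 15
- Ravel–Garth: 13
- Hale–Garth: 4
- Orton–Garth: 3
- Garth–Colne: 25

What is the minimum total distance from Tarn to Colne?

29 km

Candidate routes:
Tarn - Hale - Marden - Jorvik - Colne: 14+2+8+9 = 33
Tarn - Marden - Jorvik - Colne: 21+8+9 = 38
Tarn - Hale - Jorvik - Colne: 14+6+9 = 29
The minimum is 29 km via Tarn - Hale - Jorvik - Colne.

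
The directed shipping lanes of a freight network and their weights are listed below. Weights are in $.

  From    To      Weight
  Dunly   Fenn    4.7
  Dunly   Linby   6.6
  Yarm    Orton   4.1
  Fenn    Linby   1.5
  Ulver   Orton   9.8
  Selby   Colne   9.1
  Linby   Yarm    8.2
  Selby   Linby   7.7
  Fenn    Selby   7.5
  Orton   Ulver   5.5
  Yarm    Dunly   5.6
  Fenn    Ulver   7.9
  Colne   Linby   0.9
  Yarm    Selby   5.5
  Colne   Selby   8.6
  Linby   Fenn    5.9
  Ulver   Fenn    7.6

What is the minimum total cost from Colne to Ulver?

Enumerating some paths:
Colne - Linby - Yarm - Dunly - Fenn - Ulver: 0.9+8.2+5.6+4.7+7.9 = 27.3
Colne - Linby - Fenn - Ulver: 0.9+5.9+7.9 = 14.7
Colne - Linby - Yarm - Orton - Ulver: 0.9+8.2+4.1+5.5 = 18.7
Cheapest is Colne - Linby - Fenn - Ulver at $14.7.

$14.7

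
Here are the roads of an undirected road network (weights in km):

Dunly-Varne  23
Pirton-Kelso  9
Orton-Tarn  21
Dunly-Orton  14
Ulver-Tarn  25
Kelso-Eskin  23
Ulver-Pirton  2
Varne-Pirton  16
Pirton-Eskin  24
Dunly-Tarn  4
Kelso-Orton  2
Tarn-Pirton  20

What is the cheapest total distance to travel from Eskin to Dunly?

Compare a few routes:
Eskin → Kelso → Orton → Dunly: 23+2+14 = 39
Eskin → Pirton → Tarn → Dunly: 24+20+4 = 48
The minimum is 39 km via Eskin → Kelso → Orton → Dunly.

39 km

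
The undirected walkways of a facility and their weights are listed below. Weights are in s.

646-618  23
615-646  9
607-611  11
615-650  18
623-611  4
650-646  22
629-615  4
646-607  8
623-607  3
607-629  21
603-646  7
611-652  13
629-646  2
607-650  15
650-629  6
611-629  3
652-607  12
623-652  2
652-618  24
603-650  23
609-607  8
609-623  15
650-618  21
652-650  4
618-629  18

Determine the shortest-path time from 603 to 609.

23 s

Shortest distances from 603:
603: 0
646: 7  (via 603)
629: 9  (via 646)
611: 12  (via 629)
615: 13  (via 629)
607: 15  (via 646)
650: 15  (via 629)
623: 16  (via 611)
652: 18  (via 623)
609: 23  (via 607)
Shortest route: 603–646–607–609 = 23 s.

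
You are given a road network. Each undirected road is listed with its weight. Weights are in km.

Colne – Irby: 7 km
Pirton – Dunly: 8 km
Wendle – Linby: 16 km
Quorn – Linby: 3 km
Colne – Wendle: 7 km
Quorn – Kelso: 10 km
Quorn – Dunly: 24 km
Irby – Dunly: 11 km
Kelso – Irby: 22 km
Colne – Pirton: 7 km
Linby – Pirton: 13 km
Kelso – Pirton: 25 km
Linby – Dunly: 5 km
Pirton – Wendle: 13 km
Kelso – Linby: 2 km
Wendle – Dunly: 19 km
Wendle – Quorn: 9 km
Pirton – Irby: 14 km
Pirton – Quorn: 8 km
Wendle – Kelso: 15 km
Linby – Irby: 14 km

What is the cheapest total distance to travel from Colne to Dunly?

Compare a few routes:
Colne - Pirton - Dunly: 7+8 = 15
Colne - Irby - Dunly: 7+11 = 18
Cheapest is Colne - Pirton - Dunly at 15 km.

15 km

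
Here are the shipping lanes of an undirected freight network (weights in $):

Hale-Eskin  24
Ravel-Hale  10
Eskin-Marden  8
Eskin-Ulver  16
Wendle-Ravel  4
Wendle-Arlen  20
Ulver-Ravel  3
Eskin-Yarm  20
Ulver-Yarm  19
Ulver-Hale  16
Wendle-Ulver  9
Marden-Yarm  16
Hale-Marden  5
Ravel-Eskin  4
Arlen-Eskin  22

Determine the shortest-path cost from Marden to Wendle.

$16

Candidate routes:
Marden → Eskin → Ravel → Wendle: 8+4+4 = 16
Marden → Hale → Ravel → Wendle: 5+10+4 = 19
Marden → Eskin → Ravel → Ulver → Wendle: 8+4+3+9 = 24
Cheapest is Marden → Eskin → Ravel → Wendle at $16.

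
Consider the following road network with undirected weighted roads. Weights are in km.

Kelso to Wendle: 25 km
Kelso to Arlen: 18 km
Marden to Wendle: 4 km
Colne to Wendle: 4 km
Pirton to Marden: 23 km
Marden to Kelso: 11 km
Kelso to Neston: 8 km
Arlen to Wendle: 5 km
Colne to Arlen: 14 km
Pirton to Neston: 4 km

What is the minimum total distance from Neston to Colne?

27 km

Compare a few routes:
Neston–Kelso–Marden–Wendle–Colne: 8+11+4+4 = 27
Neston–Pirton–Marden–Wendle–Colne: 4+23+4+4 = 35
Neston–Kelso–Arlen–Wendle–Colne: 8+18+5+4 = 35
Neston–Kelso–Wendle–Colne: 8+25+4 = 37
The minimum is 27 km via Neston–Kelso–Marden–Wendle–Colne.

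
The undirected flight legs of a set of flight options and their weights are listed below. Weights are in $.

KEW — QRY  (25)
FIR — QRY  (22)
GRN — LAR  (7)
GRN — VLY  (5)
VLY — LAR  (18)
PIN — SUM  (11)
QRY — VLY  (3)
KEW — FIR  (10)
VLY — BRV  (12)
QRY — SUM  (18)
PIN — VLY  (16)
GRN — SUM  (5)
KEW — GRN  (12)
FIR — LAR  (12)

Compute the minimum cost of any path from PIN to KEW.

$28

Enumerating some paths:
PIN - SUM - GRN - KEW: 11+5+12 = 28
PIN - VLY - GRN - KEW: 16+5+12 = 33
PIN - SUM - GRN - LAR - FIR - KEW: 11+5+7+12+10 = 45
PIN - VLY - QRY - KEW: 16+3+25 = 44
The minimum is $28 via PIN - SUM - GRN - KEW.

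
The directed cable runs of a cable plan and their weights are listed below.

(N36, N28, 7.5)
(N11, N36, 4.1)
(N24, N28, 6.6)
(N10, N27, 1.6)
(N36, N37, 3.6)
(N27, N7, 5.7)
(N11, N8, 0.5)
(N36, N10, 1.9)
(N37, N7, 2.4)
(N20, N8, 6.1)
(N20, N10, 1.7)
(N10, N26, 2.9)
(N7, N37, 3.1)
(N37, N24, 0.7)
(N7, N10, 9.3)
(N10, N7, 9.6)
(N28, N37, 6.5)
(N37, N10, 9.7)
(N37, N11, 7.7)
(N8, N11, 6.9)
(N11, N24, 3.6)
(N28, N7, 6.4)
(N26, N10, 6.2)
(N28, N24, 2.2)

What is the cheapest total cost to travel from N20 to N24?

Candidate routes:
N20–N10–N7–N37–N24: 1.7+9.6+3.1+0.7 = 15.1
N20–N10–N27–N7–N37–N24: 1.7+1.6+5.7+3.1+0.7 = 12.8
Cheapest is N20–N10–N27–N7–N37–N24 at 12.8.

12.8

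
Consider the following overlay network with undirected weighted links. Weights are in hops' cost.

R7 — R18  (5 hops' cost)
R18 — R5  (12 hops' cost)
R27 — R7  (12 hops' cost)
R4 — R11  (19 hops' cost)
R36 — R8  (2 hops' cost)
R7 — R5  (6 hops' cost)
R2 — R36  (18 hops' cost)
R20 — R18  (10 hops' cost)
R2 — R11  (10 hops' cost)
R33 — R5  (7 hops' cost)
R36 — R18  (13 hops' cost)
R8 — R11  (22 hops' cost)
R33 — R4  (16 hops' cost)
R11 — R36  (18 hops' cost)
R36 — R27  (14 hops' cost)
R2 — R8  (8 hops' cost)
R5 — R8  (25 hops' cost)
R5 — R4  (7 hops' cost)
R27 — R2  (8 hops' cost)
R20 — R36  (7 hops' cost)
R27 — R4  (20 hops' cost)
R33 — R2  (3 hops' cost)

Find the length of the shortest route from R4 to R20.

28 hops' cost

Settle nodes by increasing distance from R4:
R4: 0
R5: 7  (via R4)
R7: 13  (via R5)
R33: 14  (via R5)
R2: 17  (via R33)
R18: 18  (via R7)
R11: 19  (via R4)
R27: 20  (via R4)
R8: 25  (via R2)
R36: 27  (via R8)
R20: 28  (via R18)
Shortest route: R4 → R5 → R7 → R18 → R20 = 28 hops' cost.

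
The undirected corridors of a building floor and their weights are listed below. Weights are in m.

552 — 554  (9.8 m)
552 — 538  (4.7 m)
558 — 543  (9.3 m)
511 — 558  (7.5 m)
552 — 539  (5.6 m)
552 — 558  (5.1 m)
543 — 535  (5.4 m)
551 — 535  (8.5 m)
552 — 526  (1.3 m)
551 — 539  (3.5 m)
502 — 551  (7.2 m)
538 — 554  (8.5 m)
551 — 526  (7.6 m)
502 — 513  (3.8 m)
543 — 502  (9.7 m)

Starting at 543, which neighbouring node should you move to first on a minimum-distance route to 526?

558

Enumerating some paths:
543 → 535 → 551 → 526: 5.4+8.5+7.6 = 21.5
543 → 558 → 552 → 526: 9.3+5.1+1.3 = 15.7
Cheapest is 543 → 558 → 552 → 526 at 15.7 m.
So from 543 the first move is to 558.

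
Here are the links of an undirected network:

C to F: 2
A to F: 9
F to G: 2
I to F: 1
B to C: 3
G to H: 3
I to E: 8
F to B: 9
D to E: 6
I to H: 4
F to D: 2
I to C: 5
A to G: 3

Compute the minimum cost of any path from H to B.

Running Dijkstra from H:
H: 0
G: 3  (via H)
I: 4  (via H)
F: 5  (via G)
A: 6  (via G)
C: 7  (via F)
D: 7  (via F)
B: 10  (via C)
Shortest route: H–G–F–C–B = 10.

10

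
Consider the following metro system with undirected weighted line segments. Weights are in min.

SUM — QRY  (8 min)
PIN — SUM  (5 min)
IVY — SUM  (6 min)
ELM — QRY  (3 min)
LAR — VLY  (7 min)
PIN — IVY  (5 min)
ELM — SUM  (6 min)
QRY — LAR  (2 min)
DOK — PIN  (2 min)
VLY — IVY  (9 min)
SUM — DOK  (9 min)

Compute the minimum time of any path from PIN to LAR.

Enumerating some paths:
PIN–SUM–QRY–LAR: 5+8+2 = 15
PIN–SUM–ELM–QRY–LAR: 5+6+3+2 = 16
Cheapest is PIN–SUM–QRY–LAR at 15 min.

15 min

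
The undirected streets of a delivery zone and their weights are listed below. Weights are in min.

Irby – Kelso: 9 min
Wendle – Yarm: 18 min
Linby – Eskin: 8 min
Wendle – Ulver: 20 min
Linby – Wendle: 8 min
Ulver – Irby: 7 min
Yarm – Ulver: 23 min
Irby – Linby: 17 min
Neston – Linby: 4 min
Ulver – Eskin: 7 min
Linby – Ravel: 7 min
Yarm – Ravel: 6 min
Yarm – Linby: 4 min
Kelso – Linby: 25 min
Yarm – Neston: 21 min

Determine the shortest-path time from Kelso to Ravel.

32 min

Compare a few routes:
Kelso → Irby → Linby → Ravel: 9+17+7 = 33
Kelso → Linby → Ravel: 25+7 = 32
Kelso → Linby → Yarm → Ravel: 25+4+6 = 35
Kelso → Irby → Linby → Yarm → Ravel: 9+17+4+6 = 36
The minimum is 32 min via Kelso → Linby → Ravel.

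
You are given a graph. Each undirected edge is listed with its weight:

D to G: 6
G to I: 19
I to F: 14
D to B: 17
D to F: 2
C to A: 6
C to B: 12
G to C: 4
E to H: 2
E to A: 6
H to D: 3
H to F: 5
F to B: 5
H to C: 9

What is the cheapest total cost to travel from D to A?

Settle nodes by increasing distance from D:
D: 0
F: 2  (via D)
H: 3  (via D)
E: 5  (via H)
G: 6  (via D)
B: 7  (via F)
C: 10  (via G)
A: 11  (via E)
Shortest route: D–H–E–A = 11.

11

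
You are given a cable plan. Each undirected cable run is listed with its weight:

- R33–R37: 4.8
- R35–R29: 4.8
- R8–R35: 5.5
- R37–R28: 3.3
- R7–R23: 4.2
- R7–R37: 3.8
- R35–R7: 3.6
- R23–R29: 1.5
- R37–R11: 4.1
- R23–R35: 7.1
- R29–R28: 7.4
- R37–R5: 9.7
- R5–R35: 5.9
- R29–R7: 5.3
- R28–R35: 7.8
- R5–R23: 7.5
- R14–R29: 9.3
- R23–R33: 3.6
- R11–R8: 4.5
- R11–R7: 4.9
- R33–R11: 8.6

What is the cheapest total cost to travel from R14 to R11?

19.5

Enumerating some paths:
R14 → R29 → R7 → R11: 9.3+5.3+4.9 = 19.5
R14 → R29 → R7 → R37 → R11: 9.3+5.3+3.8+4.1 = 22.5
R14 → R29 → R23 → R7 → R11: 9.3+1.5+4.2+4.9 = 19.9
Cheapest is R14 → R29 → R7 → R11 at 19.5.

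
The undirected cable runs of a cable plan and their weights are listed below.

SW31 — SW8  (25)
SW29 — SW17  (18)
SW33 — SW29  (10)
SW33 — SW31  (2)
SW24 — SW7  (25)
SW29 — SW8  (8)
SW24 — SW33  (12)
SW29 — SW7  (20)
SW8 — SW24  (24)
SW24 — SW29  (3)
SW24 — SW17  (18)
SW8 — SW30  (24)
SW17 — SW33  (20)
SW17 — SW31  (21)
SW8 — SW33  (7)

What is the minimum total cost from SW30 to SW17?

Settle nodes by increasing distance from SW30:
SW30: 0
SW8: 24  (via SW30)
SW33: 31  (via SW8)
SW29: 32  (via SW8)
SW31: 33  (via SW33)
SW24: 35  (via SW29)
SW17: 50  (via SW29)
Shortest route: SW30 → SW8 → SW29 → SW17 = 50.

50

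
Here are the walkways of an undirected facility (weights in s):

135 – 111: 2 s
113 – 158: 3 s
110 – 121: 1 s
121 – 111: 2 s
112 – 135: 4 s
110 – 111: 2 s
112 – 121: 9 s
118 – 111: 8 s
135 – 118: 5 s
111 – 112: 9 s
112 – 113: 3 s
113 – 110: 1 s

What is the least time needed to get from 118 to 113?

10 s

Shortest distances from 118:
118: 0
135: 5  (via 118)
111: 7  (via 135)
112: 9  (via 135)
121: 9  (via 111)
110: 9  (via 111)
113: 10  (via 110)
Shortest route: 118–135–111–110–113 = 10 s.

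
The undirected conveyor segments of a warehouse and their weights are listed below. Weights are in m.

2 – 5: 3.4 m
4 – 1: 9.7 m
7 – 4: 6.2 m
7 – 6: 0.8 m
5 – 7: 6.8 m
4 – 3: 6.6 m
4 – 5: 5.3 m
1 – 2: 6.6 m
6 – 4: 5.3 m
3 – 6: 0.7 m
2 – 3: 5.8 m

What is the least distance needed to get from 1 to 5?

10 m

Settle nodes by increasing distance from 1:
1: 0
2: 6.6  (via 1)
4: 9.7  (via 1)
5: 10  (via 2)
Shortest route: 1–2–5 = 10 m.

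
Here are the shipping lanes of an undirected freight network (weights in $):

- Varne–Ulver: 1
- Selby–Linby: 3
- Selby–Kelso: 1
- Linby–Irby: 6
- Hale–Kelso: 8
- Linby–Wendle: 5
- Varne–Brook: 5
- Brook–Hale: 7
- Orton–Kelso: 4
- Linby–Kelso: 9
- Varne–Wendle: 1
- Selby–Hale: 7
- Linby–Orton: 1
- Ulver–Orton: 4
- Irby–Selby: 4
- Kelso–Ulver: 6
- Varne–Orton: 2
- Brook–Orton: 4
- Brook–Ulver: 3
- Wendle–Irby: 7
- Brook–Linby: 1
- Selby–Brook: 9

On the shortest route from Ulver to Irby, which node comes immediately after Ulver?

Candidate routes:
Ulver → Kelso → Selby → Irby: 6+1+4 = 11
Ulver → Brook → Linby → Irby: 3+1+6 = 10
Ulver → Varne → Orton → Linby → Irby: 1+2+1+6 = 10
Ulver → Varne → Wendle → Irby: 1+1+7 = 9
The minimum is $9 via Ulver → Varne → Wendle → Irby.
So from Ulver the first move is to Varne.

Varne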